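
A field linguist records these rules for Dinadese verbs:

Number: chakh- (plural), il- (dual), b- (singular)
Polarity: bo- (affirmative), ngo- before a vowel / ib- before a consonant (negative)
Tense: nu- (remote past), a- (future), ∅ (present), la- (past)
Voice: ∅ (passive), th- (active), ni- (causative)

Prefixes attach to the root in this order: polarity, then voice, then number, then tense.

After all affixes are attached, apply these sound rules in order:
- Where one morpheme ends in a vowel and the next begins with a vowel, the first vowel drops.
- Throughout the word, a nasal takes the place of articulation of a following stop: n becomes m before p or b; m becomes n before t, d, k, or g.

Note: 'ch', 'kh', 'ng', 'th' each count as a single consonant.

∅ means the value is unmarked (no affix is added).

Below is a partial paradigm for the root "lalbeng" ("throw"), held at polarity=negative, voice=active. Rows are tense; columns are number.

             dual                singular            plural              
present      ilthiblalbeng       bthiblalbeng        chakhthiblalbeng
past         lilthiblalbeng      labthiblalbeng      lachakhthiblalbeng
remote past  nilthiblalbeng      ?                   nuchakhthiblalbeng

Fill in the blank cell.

nubthiblalbeng

Attach polarity negative ib- (before consonant 'l') → iblalbeng.
Attach voice active th- → thiblalbeng.
Attach number singular b- → bthiblalbeng.
Attach tense remote past nu- → nubthiblalbeng.
Vowel deletion: no change.
Nasal assimilation: no change.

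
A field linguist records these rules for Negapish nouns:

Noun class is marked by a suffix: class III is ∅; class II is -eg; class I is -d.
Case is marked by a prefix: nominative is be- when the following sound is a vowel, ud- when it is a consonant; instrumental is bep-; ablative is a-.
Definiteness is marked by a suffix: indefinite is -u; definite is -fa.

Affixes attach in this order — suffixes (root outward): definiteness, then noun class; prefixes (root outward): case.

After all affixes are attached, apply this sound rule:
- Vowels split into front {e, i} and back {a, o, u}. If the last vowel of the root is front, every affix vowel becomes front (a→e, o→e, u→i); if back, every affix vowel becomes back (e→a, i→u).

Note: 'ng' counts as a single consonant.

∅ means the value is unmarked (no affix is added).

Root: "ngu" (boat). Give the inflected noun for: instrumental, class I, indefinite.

bapnguud

Attach case instrumental bep- → bepngu.
Attach definiteness indefinite -u → bepnguu.
Attach noun class class I -d → bepnguud.
Apply vowel harmony: bepnguud → bapnguud.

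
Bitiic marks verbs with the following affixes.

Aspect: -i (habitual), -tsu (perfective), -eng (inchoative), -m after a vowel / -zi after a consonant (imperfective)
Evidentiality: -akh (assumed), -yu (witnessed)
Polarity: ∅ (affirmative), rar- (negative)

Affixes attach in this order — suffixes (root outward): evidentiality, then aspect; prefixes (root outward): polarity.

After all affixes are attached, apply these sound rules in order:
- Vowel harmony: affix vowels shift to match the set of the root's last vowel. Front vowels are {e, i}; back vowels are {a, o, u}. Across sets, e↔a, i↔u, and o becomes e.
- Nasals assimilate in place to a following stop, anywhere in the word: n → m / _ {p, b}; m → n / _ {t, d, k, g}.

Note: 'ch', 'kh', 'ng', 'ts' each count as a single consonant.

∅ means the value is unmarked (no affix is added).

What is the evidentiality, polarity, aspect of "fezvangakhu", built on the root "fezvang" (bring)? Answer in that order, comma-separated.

assumed, affirmative, habitual

Segment: fezvang-akh-i.
evidentiality: -akh → assumed.
polarity: ∅ → affirmative.
aspect: -i → habitual.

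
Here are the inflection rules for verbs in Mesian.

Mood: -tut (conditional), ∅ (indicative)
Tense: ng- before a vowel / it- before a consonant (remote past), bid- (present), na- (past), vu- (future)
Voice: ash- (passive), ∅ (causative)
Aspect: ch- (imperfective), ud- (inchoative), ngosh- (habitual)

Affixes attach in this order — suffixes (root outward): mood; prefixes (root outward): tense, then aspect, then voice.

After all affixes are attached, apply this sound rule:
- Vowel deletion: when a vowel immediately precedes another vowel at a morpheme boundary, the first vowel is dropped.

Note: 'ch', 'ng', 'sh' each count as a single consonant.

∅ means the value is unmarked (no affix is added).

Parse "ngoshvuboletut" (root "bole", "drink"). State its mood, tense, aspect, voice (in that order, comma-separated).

Segment: ngosh-vu-bole-tut.
mood: -tut → conditional.
tense: vu- → future.
aspect: ngosh- → habitual.
voice: ∅ → causative.

conditional, future, habitual, causative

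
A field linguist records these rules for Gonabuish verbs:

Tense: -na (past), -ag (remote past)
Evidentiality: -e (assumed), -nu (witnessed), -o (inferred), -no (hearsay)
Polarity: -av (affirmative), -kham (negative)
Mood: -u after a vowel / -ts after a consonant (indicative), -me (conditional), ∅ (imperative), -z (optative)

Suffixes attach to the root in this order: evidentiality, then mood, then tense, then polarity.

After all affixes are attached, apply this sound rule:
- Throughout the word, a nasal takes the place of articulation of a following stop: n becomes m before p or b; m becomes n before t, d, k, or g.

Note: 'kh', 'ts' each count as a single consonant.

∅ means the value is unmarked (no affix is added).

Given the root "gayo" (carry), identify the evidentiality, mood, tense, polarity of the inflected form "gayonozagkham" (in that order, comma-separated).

Segment: gayo-no-z-ag-kham.
evidentiality: -no → hearsay.
mood: -z → optative.
tense: -ag → remote past.
polarity: -kham → negative.

hearsay, optative, remote past, negative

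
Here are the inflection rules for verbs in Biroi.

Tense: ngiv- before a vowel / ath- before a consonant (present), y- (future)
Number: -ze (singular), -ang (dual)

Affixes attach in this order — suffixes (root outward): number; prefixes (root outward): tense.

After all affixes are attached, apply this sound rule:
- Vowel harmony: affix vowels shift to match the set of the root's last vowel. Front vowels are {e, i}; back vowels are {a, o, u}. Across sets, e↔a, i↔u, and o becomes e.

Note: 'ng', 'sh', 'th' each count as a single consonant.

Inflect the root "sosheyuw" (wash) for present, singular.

athsosheyuwza

Attach tense present ath- (before consonant 's') → athsosheyuw.
Attach number singular -ze → athsosheyuwze.
Apply vowel harmony: athsosheyuwze → athsosheyuwza.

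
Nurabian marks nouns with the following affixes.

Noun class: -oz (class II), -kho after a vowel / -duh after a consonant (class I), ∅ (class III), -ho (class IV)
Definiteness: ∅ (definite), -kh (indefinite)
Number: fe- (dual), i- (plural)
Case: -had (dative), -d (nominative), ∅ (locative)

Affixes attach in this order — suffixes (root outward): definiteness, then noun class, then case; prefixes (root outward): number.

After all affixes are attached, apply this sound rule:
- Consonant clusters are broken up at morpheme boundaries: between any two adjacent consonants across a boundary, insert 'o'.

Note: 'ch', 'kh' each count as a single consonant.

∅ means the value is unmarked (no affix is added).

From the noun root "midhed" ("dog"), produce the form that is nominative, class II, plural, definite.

Attach number plural i- → imidhed.
definiteness = definite: zero marking, form stays imidhed.
Attach noun class class II -oz → imidhedoz.
Attach case nominative -d → imidhedozd.
Apply epenthesis: imidhedozd → imidhedozod.

imidhedozod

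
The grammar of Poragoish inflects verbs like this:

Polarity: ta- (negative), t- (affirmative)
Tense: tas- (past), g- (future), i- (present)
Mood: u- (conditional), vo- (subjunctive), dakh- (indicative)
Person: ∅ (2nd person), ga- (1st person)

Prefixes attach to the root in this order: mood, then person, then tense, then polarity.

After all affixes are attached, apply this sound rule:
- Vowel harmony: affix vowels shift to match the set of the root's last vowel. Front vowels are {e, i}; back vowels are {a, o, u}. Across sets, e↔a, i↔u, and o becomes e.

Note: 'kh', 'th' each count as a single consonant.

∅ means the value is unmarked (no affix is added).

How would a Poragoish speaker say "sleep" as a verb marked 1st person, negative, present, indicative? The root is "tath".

taugadakhtath

Attach mood indicative dakh- → dakhtath.
Attach person 1st person ga- → gadakhtath.
Attach tense present i- → igadakhtath.
Attach polarity negative ta- → taigadakhtath.
Apply vowel harmony: taigadakhtath → taugadakhtath.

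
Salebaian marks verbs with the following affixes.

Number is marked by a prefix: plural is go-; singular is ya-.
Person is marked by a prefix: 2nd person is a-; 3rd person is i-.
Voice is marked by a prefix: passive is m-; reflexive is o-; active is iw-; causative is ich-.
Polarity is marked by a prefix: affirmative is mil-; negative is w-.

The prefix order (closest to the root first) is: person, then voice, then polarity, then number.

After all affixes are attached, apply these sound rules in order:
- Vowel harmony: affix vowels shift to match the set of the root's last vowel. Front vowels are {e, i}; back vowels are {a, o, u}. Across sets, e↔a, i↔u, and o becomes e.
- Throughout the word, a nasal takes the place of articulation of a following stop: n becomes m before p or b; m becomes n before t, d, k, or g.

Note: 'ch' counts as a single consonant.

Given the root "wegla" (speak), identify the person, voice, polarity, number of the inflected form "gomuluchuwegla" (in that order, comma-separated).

Segment: go-mil-ich-i-wegla.
person: i- → 3rd person.
voice: ich- → causative.
polarity: mil- → affirmative.
number: go- → plural.

3rd person, causative, affirmative, plural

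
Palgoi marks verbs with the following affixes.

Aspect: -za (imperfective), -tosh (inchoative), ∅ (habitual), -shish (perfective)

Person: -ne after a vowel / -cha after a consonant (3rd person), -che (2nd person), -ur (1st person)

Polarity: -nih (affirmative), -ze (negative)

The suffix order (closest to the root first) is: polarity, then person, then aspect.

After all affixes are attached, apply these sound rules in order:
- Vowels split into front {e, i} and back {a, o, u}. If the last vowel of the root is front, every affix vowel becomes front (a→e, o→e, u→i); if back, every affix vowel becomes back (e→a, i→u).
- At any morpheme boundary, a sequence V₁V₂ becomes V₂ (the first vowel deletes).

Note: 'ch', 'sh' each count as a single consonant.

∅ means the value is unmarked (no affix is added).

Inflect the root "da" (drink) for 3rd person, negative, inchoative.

Attach polarity negative -ze → daze.
Attach person 3rd person -ne (after vowel 'e') → dazene.
Attach aspect inchoative -tosh → dazenetosh.
Apply vowel harmony: dazenetosh → dazanatosh.
Vowel deletion: no change.

dazanatosh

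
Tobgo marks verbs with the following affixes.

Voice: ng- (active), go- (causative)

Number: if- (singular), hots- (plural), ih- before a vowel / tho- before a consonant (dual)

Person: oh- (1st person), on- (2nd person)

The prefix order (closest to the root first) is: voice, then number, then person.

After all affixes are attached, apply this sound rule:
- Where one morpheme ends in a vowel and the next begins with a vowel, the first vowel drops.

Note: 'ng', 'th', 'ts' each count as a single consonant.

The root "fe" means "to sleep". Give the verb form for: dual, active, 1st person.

Attach voice active ng- → ngfe.
Attach number dual tho- (before consonant 'ng') → thongfe.
Attach person 1st person oh- → ohthongfe.
Vowel deletion: no change.

ohthongfe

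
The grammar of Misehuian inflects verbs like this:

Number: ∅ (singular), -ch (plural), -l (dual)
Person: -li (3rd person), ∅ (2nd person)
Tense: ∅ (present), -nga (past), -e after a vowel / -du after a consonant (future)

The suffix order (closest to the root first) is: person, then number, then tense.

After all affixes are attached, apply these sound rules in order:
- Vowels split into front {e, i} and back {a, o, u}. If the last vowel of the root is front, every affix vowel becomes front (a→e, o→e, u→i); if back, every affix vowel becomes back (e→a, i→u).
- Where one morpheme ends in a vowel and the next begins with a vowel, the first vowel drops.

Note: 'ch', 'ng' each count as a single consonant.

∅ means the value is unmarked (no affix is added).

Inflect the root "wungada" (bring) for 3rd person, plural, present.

wungadaluch

Attach person 3rd person -li → wungadali.
Attach number plural -ch → wungadalich.
tense = present: zero marking, form stays wungadalich.
Apply vowel harmony: wungadalich → wungadaluch.
Vowel deletion: no change.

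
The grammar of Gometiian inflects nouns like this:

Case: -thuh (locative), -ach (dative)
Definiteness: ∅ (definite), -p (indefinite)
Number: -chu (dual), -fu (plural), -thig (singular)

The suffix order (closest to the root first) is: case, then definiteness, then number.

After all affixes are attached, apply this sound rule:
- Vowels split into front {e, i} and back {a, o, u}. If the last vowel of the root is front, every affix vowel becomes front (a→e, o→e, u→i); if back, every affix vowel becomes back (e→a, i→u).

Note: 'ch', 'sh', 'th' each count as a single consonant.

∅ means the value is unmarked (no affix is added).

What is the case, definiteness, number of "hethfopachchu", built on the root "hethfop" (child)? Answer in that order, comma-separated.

Segment: hethfop-ach-chu.
case: -ach → dative.
definiteness: ∅ → definite.
number: -chu → dual.

dative, definite, dual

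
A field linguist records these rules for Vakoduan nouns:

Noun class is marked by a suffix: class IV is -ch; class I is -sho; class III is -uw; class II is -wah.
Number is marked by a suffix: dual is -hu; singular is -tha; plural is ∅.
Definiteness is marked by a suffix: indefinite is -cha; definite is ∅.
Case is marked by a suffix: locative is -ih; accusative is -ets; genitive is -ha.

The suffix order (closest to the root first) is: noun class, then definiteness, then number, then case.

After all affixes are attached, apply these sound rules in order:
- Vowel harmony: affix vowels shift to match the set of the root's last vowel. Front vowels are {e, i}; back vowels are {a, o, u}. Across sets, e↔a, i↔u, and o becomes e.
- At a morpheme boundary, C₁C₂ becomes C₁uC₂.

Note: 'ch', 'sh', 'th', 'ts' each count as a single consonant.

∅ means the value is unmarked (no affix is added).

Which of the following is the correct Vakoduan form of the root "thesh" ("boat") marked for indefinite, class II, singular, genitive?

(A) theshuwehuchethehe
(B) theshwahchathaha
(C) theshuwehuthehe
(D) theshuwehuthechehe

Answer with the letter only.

A

Attach noun class class II -wah → theshwah.
Attach definiteness indefinite -cha → theshwahcha.
Attach number singular -tha → theshwahchatha.
Attach case genitive -ha → theshwahchathaha.
Apply vowel harmony: theshwahchathaha → theshwehchethehe.
Apply epenthesis: theshwehchethehe → theshuwehuchethehe.
So the correct form is theshuwehuchethehe, option (A).
(D) theshuwehuthechehe is wrong: it has the affixes in the wrong order.
(C) theshuwehuthehe is wrong: it uses definite instead of indefinite for definiteness.
(B) theshwahchathaha is wrong: it fails to apply the sound rule(s).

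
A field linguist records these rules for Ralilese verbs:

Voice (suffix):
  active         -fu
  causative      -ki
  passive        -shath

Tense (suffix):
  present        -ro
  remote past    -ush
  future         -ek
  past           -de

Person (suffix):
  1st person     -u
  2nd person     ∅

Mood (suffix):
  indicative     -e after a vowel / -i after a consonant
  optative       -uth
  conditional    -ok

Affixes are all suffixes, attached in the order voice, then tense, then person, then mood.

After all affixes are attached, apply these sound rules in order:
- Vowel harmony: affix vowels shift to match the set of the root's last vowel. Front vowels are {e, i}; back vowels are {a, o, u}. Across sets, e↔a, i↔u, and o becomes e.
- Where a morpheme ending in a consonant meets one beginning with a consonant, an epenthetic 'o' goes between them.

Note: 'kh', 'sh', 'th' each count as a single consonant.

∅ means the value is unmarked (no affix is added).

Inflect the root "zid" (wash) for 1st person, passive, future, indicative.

zidoshethekie

Attach voice passive -shath → zidshath.
Attach tense future -ek → zidshathek.
Attach person 1st person -u → zidshatheku.
Attach mood indicative -e (after vowel 'u') → zidshathekue.
Apply vowel harmony: zidshathekue → zidshethekie.
Apply epenthesis: zidshethekie → zidoshethekie.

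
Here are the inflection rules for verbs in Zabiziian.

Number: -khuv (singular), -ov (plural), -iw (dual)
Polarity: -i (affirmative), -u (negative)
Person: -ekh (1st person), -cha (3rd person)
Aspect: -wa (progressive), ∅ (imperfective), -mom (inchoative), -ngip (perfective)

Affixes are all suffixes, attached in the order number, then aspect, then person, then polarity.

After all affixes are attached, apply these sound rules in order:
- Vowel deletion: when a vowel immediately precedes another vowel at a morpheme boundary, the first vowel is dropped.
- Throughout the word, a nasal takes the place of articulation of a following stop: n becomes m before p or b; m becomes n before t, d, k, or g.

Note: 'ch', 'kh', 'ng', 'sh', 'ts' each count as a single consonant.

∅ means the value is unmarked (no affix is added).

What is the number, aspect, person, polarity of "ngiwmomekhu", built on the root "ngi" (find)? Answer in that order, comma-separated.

Segment: ngi-iw-mom-ekh-u.
number: -iw → dual.
aspect: -mom → inchoative.
person: -ekh → 1st person.
polarity: -u → negative.

dual, inchoative, 1st person, negative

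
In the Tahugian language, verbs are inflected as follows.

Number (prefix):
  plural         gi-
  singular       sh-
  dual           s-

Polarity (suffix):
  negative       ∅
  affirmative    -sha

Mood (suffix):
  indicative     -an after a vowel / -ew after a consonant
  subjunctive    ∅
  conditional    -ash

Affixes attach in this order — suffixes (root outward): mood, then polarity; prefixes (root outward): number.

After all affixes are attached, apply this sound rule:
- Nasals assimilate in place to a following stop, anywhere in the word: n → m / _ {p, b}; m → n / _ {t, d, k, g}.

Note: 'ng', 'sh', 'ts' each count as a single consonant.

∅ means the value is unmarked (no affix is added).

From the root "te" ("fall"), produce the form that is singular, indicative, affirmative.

shteansha

Attach mood indicative -an (after vowel 'e') → tean.
Attach number singular sh- → shtean.
Attach polarity affirmative -sha → shteansha.
Nasal assimilation: no change.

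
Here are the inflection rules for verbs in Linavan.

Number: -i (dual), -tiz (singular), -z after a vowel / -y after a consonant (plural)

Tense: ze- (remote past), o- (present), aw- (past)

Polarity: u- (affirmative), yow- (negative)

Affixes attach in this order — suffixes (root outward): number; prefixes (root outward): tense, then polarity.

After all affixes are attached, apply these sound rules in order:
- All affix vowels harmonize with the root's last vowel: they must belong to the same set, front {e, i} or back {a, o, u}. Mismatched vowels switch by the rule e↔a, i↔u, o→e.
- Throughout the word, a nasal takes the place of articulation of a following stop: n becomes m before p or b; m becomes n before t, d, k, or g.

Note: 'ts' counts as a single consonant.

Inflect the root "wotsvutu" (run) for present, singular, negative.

Attach number singular -tiz → wotsvututiz.
Attach tense present o- → owotsvututiz.
Attach polarity negative yow- → yowowotsvututiz.
Apply vowel harmony: yowowotsvututiz → yowowotsvututuz.
Nasal assimilation: no change.

yowowotsvututuz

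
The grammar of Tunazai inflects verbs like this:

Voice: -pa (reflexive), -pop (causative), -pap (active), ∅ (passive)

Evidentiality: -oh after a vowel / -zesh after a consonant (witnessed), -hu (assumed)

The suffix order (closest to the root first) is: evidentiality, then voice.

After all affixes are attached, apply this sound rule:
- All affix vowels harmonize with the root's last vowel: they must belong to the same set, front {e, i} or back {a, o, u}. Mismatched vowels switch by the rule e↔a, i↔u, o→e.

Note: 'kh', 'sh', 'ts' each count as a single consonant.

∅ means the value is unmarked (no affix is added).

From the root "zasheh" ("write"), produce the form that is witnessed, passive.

zashehzesh

Attach evidentiality witnessed -zesh (after consonant 'h') → zashehzesh.
voice = passive: zero marking, form stays zashehzesh.
Vowel harmony: no change.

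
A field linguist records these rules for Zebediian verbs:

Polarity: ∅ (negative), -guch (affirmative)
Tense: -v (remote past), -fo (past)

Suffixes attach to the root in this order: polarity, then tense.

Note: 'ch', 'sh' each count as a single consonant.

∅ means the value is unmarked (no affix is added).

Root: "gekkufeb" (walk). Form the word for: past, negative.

polarity = negative: zero marking, form stays gekkufeb.
Attach tense past -fo → gekkufebfo.

gekkufebfo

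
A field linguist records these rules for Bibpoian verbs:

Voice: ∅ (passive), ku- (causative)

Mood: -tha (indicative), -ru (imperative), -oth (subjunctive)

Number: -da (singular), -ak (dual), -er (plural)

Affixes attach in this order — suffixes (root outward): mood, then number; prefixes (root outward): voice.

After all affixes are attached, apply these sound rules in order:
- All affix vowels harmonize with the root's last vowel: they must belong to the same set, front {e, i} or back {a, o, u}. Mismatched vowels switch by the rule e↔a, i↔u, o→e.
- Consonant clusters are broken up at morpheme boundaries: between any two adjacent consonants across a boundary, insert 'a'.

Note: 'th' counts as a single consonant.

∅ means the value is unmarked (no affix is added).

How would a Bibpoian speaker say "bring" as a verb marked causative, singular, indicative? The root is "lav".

Attach voice causative ku- → kulav.
Attach mood indicative -tha → kulavtha.
Attach number singular -da → kulavthada.
Vowel harmony: no change.
Apply epenthesis: kulavthada → kulavathada.

kulavathada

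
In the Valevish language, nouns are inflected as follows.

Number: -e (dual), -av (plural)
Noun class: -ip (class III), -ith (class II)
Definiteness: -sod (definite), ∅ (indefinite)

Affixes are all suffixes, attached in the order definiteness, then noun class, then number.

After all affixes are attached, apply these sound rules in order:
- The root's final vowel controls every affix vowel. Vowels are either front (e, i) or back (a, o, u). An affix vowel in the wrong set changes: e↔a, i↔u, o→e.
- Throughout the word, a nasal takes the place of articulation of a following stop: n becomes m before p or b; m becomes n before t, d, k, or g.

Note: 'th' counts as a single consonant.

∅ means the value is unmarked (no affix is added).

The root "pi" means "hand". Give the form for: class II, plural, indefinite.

piithev

definiteness = indefinite: zero marking, form stays pi.
Attach noun class class II -ith → piith.
Attach number plural -av → piithav.
Apply vowel harmony: piithav → piithev.
Nasal assimilation: no change.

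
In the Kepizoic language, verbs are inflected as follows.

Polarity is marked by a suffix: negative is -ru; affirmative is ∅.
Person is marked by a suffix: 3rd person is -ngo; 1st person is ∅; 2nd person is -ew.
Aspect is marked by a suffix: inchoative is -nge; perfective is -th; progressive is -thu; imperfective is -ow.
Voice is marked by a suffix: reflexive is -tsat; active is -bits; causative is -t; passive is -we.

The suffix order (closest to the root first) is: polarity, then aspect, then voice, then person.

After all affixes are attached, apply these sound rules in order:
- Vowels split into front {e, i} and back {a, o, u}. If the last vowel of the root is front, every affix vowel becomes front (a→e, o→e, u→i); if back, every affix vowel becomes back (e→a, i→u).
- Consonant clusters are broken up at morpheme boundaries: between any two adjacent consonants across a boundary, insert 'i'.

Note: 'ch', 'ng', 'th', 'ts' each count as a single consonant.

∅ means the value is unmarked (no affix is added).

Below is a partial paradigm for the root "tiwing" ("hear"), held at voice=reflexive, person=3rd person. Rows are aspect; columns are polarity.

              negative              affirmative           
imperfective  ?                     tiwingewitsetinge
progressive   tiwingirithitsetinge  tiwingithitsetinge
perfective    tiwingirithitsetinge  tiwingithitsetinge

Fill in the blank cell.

Attach polarity negative -ru → tiwingru.
Attach aspect imperfective -ow → tiwingruow.
Attach voice reflexive -tsat → tiwingruowtsat.
Attach person 3rd person -ngo → tiwingruowtsatngo.
Apply vowel harmony: tiwingruowtsatngo → tiwingriewtsetnge.
Apply epenthesis: tiwingriewtsetnge → tiwingiriewitsetinge.

tiwingiriewitsetinge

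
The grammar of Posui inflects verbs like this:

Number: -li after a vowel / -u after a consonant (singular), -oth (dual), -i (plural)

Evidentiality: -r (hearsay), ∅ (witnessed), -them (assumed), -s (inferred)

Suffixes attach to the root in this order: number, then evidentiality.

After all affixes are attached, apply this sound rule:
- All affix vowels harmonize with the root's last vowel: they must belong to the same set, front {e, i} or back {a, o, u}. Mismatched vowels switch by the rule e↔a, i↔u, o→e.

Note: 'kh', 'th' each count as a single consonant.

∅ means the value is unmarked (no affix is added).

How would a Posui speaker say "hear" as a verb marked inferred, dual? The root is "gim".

Attach number dual -oth → gimoth.
Attach evidentiality inferred -s → gimoths.
Apply vowel harmony: gimoths → gimeths.

gimeths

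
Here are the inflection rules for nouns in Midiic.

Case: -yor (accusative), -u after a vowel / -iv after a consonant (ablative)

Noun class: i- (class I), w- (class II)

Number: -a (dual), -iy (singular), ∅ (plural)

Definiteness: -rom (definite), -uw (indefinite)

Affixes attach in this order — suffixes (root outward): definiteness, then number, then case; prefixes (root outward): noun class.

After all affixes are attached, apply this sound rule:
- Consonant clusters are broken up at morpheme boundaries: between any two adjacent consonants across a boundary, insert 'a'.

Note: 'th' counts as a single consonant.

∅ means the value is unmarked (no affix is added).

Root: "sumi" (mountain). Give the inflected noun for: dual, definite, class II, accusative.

wasumiromayor

Attach definiteness definite -rom → sumirom.
Attach noun class class II w- → wsumirom.
Attach number dual -a → wsumiroma.
Attach case accusative -yor → wsumiromayor.
Apply epenthesis: wsumiromayor → wasumiromayor.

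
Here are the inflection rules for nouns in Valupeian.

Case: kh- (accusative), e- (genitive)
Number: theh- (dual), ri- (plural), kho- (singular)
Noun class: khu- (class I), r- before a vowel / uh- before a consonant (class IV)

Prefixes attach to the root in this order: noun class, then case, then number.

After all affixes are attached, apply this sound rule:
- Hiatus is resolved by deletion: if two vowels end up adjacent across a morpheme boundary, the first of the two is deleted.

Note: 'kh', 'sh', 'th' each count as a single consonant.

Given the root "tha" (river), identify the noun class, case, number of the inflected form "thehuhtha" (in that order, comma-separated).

Segment: theh-e-uh-tha.
noun class: r/uh- → class IV.
case: e- → genitive.
number: theh- → dual.

class IV, genitive, dual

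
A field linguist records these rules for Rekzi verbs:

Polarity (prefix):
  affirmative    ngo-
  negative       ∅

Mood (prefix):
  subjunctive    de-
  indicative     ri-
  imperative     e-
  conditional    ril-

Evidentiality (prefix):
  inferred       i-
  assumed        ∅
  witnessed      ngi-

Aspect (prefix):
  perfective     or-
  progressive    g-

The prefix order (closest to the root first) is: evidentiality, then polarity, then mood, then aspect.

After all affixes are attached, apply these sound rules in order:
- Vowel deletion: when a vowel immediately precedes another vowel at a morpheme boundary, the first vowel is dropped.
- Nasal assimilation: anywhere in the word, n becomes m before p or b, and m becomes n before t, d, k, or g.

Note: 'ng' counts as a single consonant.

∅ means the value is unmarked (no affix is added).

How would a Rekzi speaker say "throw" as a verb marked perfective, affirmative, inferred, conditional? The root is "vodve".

Attach evidentiality inferred i- → ivodve.
Attach polarity affirmative ngo- → ngoivodve.
Attach mood conditional ril- → rilngoivodve.
Attach aspect perfective or- → orrilngoivodve.
Apply vowel deletion: orrilngoivodve → orrilngivodve.
Nasal assimilation: no change.

orrilngivodve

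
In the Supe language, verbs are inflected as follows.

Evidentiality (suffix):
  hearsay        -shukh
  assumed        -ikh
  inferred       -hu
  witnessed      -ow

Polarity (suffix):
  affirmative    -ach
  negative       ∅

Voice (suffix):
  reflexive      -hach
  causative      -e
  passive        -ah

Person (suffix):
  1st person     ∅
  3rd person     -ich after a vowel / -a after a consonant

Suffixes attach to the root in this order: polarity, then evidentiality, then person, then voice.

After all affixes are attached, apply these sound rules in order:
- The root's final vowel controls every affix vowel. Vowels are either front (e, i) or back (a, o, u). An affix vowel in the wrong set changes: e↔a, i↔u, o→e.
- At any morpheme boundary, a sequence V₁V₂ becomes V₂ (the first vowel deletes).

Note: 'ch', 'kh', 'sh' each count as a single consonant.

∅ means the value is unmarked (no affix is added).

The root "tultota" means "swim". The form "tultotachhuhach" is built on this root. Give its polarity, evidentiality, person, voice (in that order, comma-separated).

Segment: tultota-ach-hu-hach.
polarity: -ach → affirmative.
evidentiality: -hu → inferred.
person: ∅ → 1st person.
voice: -hach → reflexive.

affirmative, inferred, 1st person, reflexive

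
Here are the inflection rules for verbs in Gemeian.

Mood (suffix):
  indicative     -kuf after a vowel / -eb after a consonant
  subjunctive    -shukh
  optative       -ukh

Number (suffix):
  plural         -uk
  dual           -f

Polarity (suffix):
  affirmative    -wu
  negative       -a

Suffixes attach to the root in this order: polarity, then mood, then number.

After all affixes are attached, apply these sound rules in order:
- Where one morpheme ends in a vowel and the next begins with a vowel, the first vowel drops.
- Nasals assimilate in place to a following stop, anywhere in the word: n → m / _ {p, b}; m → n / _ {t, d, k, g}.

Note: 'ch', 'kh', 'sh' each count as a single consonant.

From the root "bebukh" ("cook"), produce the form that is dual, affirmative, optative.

bebukhwukhf

Attach polarity affirmative -wu → bebukhwu.
Attach mood optative -ukh → bebukhwuukh.
Attach number dual -f → bebukhwuukhf.
Apply vowel deletion: bebukhwuukhf → bebukhwukhf.
Nasal assimilation: no change.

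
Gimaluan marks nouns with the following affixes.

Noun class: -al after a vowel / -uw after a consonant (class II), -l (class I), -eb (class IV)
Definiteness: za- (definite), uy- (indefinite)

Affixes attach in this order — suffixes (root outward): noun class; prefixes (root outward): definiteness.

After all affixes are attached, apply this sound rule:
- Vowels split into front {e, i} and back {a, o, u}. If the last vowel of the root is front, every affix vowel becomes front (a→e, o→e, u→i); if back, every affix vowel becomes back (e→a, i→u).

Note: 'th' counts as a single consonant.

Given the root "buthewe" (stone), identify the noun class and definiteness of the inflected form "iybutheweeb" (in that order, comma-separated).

Segment: uy-buthewe-eb.
noun class: -eb → class IV.
definiteness: uy- → indefinite.

class IV, indefinite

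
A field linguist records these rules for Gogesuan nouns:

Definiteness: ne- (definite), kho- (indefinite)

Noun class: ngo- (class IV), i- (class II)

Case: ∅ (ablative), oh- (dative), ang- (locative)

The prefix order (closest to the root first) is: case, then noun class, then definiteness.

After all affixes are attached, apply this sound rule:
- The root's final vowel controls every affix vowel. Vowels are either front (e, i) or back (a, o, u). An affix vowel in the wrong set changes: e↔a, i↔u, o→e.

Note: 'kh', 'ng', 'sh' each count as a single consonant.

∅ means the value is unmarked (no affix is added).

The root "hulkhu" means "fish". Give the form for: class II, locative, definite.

Attach case locative ang- → anghulkhu.
Attach noun class class II i- → ianghulkhu.
Attach definiteness definite ne- → neianghulkhu.
Apply vowel harmony: neianghulkhu → nauanghulkhu.

nauanghulkhu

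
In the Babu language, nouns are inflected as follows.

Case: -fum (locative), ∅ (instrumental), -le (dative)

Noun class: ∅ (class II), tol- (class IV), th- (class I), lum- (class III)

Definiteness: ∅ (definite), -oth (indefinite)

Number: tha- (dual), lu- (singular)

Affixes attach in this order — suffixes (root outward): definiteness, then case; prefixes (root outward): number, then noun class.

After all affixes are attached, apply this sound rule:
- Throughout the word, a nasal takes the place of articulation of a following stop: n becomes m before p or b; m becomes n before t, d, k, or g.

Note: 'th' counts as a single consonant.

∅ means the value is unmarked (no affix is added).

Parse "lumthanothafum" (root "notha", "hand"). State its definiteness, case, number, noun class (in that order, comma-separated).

definite, locative, dual, class III

Segment: lum-tha-notha-fum.
definiteness: ∅ → definite.
case: -fum → locative.
number: tha- → dual.
noun class: lum- → class III.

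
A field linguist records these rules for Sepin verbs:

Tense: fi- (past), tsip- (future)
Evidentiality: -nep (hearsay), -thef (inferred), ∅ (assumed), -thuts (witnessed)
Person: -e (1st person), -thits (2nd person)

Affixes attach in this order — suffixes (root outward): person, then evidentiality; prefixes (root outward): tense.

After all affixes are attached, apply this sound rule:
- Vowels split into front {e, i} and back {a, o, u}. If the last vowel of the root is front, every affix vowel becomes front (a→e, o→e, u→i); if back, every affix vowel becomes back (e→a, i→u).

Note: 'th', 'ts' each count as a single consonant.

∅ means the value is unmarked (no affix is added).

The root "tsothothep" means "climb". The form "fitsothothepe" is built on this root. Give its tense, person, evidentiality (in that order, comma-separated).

Segment: fi-tsothothep-e.
tense: fi- → past.
person: -e → 1st person.
evidentiality: ∅ → assumed.

past, 1st person, assumed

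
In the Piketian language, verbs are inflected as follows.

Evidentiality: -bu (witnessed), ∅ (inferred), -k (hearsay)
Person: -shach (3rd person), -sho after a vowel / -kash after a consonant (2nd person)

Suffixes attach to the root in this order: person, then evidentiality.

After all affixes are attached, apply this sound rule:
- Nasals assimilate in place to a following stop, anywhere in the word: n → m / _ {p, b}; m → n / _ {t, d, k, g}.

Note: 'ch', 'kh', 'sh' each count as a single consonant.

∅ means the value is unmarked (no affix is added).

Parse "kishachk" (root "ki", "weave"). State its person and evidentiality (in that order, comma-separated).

3rd person, hearsay

Segment: ki-shach-k.
person: -shach → 3rd person.
evidentiality: -k → hearsay.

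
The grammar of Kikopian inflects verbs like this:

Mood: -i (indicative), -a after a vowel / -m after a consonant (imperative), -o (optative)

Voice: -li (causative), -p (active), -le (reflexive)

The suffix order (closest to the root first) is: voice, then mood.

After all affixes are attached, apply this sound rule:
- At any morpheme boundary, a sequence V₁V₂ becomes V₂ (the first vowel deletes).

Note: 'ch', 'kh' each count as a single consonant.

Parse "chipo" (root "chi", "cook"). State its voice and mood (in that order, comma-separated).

active, optative

Segment: chi-p-o.
voice: -p → active.
mood: -o → optative.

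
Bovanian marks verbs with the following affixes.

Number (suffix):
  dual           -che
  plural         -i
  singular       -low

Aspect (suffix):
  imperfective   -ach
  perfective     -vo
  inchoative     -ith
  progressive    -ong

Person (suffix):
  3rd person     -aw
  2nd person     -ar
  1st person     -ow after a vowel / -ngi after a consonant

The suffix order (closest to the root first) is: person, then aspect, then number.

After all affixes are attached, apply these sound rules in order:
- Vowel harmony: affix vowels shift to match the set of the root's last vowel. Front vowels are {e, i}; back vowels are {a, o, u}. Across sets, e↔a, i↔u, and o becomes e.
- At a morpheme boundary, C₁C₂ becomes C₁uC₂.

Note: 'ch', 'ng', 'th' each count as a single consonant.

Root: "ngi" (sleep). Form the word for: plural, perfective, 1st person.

Attach person 1st person -ow (after vowel 'i') → ngiow.
Attach aspect perfective -vo → ngiowvo.
Attach number plural -i → ngiowvoi.
Apply vowel harmony: ngiowvoi → ngiewvei.
Apply epenthesis: ngiewvei → ngiewuvei.

ngiewuvei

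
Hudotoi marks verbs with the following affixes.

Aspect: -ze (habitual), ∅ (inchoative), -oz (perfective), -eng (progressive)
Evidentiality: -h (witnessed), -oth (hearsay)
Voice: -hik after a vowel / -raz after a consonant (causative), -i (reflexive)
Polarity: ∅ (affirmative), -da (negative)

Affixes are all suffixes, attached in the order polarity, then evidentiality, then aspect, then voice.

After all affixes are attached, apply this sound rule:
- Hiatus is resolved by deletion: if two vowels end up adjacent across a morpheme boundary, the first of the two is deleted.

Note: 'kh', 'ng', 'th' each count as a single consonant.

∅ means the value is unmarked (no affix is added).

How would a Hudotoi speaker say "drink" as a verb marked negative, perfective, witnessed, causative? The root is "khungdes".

Attach polarity negative -da → khungdesda.
Attach evidentiality witnessed -h → khungdesdah.
Attach aspect perfective -oz → khungdesdahoz.
Attach voice causative -raz (after consonant 'z') → khungdesdahozraz.
Vowel deletion: no change.

khungdesdahozraz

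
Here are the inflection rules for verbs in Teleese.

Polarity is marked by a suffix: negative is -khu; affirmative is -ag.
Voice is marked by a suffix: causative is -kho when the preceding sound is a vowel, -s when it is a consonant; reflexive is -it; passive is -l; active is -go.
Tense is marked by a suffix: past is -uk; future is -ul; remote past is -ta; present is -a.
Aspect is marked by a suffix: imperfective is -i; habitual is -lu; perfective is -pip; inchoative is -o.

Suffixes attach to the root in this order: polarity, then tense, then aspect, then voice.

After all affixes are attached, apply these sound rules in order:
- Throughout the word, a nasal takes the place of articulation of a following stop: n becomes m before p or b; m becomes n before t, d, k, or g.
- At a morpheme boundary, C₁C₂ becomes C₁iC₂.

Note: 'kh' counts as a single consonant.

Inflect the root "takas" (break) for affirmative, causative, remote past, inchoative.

takasagitaokho

Attach polarity affirmative -ag → takasag.
Attach tense remote past -ta → takasagta.
Attach aspect inchoative -o → takasagtao.
Attach voice causative -kho (after vowel 'o') → takasagtaokho.
Nasal assimilation: no change.
Apply epenthesis: takasagtaokho → takasagitaokho.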